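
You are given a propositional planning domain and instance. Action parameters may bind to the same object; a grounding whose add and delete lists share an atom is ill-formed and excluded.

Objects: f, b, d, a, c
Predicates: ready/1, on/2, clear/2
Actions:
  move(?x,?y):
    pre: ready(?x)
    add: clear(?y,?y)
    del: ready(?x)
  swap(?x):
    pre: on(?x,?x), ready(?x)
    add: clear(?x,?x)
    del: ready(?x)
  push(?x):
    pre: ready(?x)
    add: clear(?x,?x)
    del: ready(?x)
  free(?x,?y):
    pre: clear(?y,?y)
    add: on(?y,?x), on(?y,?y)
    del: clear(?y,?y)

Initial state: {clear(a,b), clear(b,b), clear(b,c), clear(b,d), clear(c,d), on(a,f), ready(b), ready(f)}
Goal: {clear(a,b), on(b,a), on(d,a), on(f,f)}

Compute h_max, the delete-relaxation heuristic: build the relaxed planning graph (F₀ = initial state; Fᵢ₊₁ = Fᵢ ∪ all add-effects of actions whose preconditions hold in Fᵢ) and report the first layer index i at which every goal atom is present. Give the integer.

F0 = init (8 atoms)
F1 = F0 ∪ {clear(a,a), clear(c,c), clear(d,d), clear(f,f), on(b,a), on(b,b), on(b,c), on(b,d), on(b,f)}  (17 atoms)
F2 = F1 ∪ {on(a,a), on(a,b), on(a,c), on(a,d), on(c,a), on(c,b), on(c,c), on(c,d), on(c,f), on(d,a), on(d,b), on(d,c), on(d,d), on(d,f), on(f,a), on(f,b), on(f,c), on(f,d), on(f,f)}  (36 atoms)
goal ⊆ F2  ⇒  h_max = 2

2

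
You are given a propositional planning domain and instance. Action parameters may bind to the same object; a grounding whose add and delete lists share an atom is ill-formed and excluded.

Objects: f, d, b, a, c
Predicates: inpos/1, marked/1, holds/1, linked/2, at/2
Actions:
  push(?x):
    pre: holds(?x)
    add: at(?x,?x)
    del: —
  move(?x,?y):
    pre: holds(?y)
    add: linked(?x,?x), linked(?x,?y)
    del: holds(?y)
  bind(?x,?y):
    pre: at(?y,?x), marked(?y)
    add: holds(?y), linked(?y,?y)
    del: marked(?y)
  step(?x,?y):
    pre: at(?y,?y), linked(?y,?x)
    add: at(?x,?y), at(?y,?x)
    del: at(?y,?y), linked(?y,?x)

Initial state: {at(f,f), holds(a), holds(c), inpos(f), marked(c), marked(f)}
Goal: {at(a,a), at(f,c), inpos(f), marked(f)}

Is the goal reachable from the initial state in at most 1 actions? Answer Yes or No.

1. push(a)  →  {at(a,a), at(f,f), holds(a), holds(c), inpos(f), marked(c), marked(f)}
2. move(f,c)  →  {at(a,a), at(f,f), holds(a), inpos(f), linked(f,c), linked(f,f), marked(c), marked(f)}
3. step(c,f)  →  {at(a,a), at(c,f), at(f,c), holds(a), inpos(f), linked(f,f), marked(c), marked(f)}
optimal plan length = 3; 3 > 1

No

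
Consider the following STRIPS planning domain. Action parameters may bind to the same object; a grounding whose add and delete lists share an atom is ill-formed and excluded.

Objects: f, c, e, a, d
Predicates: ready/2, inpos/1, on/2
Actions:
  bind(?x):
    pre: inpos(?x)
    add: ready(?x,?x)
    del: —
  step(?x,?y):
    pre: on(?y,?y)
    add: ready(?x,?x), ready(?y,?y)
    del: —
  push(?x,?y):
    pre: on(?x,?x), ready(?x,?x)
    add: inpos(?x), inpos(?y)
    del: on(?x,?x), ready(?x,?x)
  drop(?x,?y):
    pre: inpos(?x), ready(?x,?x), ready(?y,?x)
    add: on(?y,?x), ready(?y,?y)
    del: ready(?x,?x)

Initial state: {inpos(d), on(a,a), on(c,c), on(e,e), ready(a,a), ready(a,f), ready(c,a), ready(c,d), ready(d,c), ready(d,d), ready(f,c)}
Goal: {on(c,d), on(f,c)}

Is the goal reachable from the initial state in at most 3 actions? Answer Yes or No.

1. push(a,c)  →  {inpos(a), inpos(c), inpos(d), on(c,c), on(e,e), ready(a,f), ready(c,a), ready(c,d), ready(d,c), ready(d,d), ready(f,c)}
2. drop(d,c)  →  {inpos(a), inpos(c), inpos(d), on(c,c), on(c,d), on(e,e), ready(a,f), ready(c,a), ready(c,c), ready(c,d), ready(d,c), ready(f,c)}
3. drop(c,f)  →  {inpos(a), inpos(c), inpos(d), on(c,c), on(c,d), on(e,e), on(f,c), ready(a,f), ready(c,a), ready(c,d), ready(d,c), ready(f,c), ready(f,f)}
optimal plan length = 3; 3 ≤ 3

Yes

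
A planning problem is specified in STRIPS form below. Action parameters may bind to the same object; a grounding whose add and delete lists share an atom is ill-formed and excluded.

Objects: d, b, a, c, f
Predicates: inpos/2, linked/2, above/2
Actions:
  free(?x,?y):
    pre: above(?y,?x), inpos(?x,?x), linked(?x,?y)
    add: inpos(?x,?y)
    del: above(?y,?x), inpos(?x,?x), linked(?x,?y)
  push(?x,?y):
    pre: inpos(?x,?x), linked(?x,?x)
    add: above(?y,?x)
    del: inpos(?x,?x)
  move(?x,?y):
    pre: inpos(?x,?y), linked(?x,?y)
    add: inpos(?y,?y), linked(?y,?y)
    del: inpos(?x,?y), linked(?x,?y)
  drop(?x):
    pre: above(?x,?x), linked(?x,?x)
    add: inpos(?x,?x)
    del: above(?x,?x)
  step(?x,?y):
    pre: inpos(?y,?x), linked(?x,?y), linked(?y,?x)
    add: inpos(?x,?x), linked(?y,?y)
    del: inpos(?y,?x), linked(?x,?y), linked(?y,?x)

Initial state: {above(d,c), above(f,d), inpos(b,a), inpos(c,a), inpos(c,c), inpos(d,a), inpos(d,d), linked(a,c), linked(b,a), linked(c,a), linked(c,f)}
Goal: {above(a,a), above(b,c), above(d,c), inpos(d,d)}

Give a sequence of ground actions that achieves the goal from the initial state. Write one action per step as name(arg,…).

move(b,a); push(a,a); step(a,c); push(c,b)

1. move(b,a)  →  {above(d,c), above(f,d), inpos(a,a), inpos(c,a), inpos(c,c), inpos(d,a), inpos(d,d), linked(a,a), linked(a,c), linked(c,a), linked(c,f)}
2. push(a,a)  →  {above(a,a), above(d,c), above(f,d), inpos(c,a), inpos(c,c), inpos(d,a), inpos(d,d), linked(a,a), linked(a,c), linked(c,a), linked(c,f)}
3. step(a,c)  →  {above(a,a), above(d,c), above(f,d), inpos(a,a), inpos(c,c), inpos(d,a), inpos(d,d), linked(a,a), linked(c,c), linked(c,f)}
4. push(c,b)  →  {above(a,a), above(b,c), above(d,c), above(f,d), inpos(a,a), inpos(d,a), inpos(d,d), linked(a,a), linked(c,c), linked(c,f)}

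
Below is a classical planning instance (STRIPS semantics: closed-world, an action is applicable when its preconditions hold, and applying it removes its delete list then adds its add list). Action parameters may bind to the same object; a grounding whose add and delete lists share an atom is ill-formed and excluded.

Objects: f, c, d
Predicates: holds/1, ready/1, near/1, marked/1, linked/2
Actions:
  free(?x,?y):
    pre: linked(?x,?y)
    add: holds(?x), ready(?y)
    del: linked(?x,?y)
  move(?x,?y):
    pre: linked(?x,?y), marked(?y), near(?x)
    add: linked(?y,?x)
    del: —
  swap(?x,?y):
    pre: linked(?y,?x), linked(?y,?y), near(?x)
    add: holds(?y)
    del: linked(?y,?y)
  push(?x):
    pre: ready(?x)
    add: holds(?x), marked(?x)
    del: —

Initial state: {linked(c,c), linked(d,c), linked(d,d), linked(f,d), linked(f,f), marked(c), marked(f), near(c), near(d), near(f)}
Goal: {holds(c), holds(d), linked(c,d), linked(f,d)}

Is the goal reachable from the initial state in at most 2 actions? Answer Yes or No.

No

1. free(c,c)  →  {holds(c), linked(d,c), linked(d,d), linked(f,d), linked(f,f), marked(c), marked(f), near(c), near(d), near(f), ready(c)}
2. free(d,d)  →  {holds(c), holds(d), linked(d,c), linked(f,d), linked(f,f), marked(c), marked(f), near(c), near(d), near(f), ready(c), ready(d)}
3. move(d,c)  →  {holds(c), holds(d), linked(c,d), linked(d,c), linked(f,d), linked(f,f), marked(c), marked(f), near(c), near(d), near(f), ready(c), ready(d)}
optimal plan length = 3; 3 > 2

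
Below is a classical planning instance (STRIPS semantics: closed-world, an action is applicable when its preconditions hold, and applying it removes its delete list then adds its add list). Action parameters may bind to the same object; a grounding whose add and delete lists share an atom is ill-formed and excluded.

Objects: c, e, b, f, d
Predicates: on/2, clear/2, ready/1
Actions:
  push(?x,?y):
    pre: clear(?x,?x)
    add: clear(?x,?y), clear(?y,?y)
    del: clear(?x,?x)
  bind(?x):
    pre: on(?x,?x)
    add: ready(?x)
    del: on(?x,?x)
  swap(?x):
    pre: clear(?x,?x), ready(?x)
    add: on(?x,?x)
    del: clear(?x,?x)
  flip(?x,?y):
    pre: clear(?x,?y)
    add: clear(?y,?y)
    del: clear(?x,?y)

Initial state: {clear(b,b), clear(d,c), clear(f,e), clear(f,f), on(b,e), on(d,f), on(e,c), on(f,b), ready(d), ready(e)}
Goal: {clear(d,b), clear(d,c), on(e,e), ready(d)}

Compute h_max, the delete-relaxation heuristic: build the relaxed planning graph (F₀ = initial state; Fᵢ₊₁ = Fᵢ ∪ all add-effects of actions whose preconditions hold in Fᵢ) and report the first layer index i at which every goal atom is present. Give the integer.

F0 = init (10 atoms)
F1 = F0 ∪ {clear(b,c), clear(b,d), clear(b,e), clear(b,f), clear(c,c), clear(d,d), clear(e,e), clear(f,b), clear(f,c), clear(f,d)}  (20 atoms)
F2 = F1 ∪ {clear(c,b), clear(c,d), clear(c,e), clear(c,f), clear(d,b), clear(d,e), clear(d,f), clear(e,b), clear(e,c), clear(e,d), clear(e,f), on(d,d), on(e,e)}  (33 atoms)
goal ⊆ F2  ⇒  h_max = 2

2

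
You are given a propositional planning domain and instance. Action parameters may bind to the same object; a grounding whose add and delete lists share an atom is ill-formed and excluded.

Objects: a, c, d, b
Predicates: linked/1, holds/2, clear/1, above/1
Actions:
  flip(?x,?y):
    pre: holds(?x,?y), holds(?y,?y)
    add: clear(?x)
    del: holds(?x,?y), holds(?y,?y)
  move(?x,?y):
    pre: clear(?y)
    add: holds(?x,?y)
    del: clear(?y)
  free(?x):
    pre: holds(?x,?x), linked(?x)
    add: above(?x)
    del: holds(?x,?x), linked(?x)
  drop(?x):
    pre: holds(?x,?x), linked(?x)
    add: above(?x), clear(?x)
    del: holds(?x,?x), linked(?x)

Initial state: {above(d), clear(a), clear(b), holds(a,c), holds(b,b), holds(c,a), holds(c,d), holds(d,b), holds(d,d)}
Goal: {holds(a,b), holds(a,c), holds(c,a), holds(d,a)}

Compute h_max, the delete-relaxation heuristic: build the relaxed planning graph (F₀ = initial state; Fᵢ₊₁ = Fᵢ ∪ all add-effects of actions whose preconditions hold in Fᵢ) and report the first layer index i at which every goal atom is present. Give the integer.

1

F0 = init (9 atoms)
F1 = F0 ∪ {clear(c), clear(d), holds(a,a), holds(a,b), holds(b,a), holds(c,b), holds(d,a)}  (16 atoms)
goal ⊆ F1  ⇒  h_max = 1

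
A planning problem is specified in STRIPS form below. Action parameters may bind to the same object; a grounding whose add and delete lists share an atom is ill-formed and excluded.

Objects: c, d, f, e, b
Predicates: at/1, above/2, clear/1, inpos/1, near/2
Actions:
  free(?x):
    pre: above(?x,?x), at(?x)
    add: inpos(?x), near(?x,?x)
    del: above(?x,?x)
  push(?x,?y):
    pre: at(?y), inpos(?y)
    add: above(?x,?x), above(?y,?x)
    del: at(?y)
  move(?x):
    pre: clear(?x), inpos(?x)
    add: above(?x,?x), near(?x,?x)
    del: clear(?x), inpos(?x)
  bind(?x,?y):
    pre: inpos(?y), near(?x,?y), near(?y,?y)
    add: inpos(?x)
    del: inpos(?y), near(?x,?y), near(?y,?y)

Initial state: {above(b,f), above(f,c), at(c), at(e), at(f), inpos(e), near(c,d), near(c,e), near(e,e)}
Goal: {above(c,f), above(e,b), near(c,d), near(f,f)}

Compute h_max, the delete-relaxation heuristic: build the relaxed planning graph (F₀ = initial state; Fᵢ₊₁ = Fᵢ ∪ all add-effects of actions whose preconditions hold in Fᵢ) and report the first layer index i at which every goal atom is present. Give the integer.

2

F0 = init (9 atoms)
F1 = F0 ∪ {above(b,b), above(c,c), above(d,d), above(e,b), above(e,c), above(e,d), above(e,e), above(e,f), above(f,f), inpos(c)}  (19 atoms)
F2 = F1 ∪ {above(c,b), above(c,d), above(c,e), above(c,f), inpos(f), near(c,c), near(f,f)}  (26 atoms)
goal ⊆ F2  ⇒  h_max = 2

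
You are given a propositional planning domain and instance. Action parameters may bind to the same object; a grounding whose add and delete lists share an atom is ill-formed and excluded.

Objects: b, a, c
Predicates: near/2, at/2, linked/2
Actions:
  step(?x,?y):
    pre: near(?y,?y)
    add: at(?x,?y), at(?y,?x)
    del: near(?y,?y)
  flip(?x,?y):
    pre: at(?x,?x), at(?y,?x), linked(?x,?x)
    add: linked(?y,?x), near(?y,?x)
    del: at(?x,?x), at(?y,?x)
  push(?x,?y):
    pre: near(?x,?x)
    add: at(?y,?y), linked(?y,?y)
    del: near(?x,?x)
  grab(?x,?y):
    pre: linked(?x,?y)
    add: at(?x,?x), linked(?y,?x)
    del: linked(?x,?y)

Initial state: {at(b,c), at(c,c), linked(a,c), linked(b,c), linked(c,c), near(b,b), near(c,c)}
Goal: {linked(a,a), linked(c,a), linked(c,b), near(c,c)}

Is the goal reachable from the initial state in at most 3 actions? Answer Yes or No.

Yes

1. push(b,a)  →  {at(a,a), at(b,c), at(c,c), linked(a,a), linked(a,c), linked(b,c), linked(c,c), near(c,c)}
2. grab(b,c)  →  {at(a,a), at(b,b), at(b,c), at(c,c), linked(a,a), linked(a,c), linked(c,b), linked(c,c), near(c,c)}
3. grab(a,c)  →  {at(a,a), at(b,b), at(b,c), at(c,c), linked(a,a), linked(c,a), linked(c,b), linked(c,c), near(c,c)}
optimal plan length = 3; 3 ≤ 3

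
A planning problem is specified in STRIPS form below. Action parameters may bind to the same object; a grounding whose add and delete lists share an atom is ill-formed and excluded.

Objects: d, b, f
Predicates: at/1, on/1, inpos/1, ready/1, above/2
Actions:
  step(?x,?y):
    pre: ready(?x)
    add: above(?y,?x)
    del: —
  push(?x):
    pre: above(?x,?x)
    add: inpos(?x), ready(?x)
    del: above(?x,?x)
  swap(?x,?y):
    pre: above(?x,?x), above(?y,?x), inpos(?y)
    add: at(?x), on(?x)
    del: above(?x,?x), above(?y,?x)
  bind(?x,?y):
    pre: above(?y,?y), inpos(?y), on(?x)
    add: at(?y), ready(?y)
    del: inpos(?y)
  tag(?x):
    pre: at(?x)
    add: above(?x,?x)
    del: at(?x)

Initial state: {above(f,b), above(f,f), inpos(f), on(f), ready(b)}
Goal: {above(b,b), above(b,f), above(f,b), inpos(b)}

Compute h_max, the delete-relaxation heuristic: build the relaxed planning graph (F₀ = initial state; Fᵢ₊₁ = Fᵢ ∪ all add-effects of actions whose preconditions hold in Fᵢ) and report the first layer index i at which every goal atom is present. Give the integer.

2

F0 = init (5 atoms)
F1 = F0 ∪ {above(b,b), above(d,b), at(f), ready(f)}  (9 atoms)
F2 = F1 ∪ {above(b,f), above(d,f), at(b), inpos(b), on(b)}  (14 atoms)
goal ⊆ F2  ⇒  h_max = 2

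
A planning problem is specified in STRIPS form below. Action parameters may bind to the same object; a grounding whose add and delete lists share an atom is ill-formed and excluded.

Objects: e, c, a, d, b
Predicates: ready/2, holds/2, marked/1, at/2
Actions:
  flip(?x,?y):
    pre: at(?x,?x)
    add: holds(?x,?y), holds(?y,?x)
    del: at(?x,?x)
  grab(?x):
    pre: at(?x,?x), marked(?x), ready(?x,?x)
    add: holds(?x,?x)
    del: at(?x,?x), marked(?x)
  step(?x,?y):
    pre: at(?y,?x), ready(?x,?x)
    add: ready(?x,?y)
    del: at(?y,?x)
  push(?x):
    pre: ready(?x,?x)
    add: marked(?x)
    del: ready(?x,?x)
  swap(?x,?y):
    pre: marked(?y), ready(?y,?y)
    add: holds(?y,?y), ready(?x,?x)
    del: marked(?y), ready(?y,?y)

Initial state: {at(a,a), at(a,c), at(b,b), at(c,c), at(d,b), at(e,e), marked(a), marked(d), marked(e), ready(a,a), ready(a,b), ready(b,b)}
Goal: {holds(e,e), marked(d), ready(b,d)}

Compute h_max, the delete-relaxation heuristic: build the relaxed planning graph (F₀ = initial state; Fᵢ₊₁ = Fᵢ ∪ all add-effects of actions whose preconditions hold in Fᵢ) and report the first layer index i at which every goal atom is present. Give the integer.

F0 = init (12 atoms)
F1 = F0 ∪ {holds(a,a), holds(a,b), holds(a,c), holds(a,d), holds(a,e), holds(b,a), holds(b,b), holds(b,c), holds(b,d), holds(b,e), holds(c,a), holds(c,b), holds(c,c), holds(c,d), holds(c,e), holds(d,a), holds(d,b), holds(d,c), holds(d,e), holds(e,a), holds(e,b), holds(e,c), holds(e,d), holds(e,e), marked(b), ready(b,d), ready(c,c), ready(d,d), ready(e,e)}  (41 atoms)
goal ⊆ F1  ⇒  h_max = 1

1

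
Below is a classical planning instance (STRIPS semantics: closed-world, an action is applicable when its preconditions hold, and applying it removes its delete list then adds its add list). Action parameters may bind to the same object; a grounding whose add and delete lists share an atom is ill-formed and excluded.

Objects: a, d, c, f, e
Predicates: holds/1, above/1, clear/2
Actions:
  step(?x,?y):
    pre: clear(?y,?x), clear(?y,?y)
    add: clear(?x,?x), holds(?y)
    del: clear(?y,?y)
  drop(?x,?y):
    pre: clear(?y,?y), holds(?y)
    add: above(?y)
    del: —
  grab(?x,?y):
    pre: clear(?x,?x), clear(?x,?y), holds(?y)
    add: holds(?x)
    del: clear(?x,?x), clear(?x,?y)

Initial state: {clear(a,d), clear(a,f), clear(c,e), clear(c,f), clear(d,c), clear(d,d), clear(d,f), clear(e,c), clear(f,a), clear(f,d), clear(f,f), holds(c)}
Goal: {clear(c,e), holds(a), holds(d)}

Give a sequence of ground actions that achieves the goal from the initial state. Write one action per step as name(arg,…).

1. step(a,f)  →  {clear(a,a), clear(a,d), clear(a,f), clear(c,e), clear(c,f), clear(d,c), clear(d,d), clear(d,f), clear(e,c), clear(f,a), clear(f,d), holds(c), holds(f)}
2. step(d,a)  →  {clear(a,d), clear(a,f), clear(c,e), clear(c,f), clear(d,c), clear(d,d), clear(d,f), clear(e,c), clear(f,a), clear(f,d), holds(a), holds(c), holds(f)}
3. step(c,d)  →  {clear(a,d), clear(a,f), clear(c,c), clear(c,e), clear(c,f), clear(d,c), clear(d,f), clear(e,c), clear(f,a), clear(f,d), holds(a), holds(c), holds(d), holds(f)}

step(a,f); step(d,a); step(c,d)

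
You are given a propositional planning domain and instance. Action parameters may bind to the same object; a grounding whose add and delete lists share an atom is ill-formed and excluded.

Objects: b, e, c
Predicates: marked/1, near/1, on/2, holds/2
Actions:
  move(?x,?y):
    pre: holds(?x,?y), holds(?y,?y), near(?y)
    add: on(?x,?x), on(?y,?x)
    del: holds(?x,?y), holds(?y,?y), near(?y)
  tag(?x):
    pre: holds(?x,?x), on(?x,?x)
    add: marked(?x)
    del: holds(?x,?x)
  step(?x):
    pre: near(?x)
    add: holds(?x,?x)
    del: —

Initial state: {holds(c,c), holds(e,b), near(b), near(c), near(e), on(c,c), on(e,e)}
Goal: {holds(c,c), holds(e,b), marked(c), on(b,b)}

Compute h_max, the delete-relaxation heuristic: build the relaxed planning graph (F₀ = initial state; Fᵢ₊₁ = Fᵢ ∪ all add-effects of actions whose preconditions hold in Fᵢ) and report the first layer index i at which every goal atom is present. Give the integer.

F0 = init (7 atoms)
F1 = F0 ∪ {holds(b,b), holds(e,e), marked(c)}  (10 atoms)
F2 = F1 ∪ {marked(e), on(b,b), on(b,e)}  (13 atoms)
goal ⊆ F2  ⇒  h_max = 2

2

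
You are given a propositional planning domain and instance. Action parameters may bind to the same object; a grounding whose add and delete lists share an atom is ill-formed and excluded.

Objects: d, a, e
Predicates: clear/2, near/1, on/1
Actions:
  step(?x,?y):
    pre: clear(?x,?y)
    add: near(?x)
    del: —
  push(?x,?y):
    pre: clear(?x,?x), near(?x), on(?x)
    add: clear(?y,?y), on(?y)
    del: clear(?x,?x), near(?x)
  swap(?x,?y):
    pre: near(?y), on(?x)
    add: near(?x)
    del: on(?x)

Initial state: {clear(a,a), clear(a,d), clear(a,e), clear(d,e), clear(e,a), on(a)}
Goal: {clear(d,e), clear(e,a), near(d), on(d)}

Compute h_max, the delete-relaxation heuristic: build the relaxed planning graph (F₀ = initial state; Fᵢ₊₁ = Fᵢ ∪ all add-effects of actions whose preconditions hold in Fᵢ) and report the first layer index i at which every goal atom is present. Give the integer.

2

F0 = init (6 atoms)
F1 = F0 ∪ {near(a), near(d), near(e)}  (9 atoms)
F2 = F1 ∪ {clear(d,d), clear(e,e), on(d), on(e)}  (13 atoms)
goal ⊆ F2  ⇒  h_max = 2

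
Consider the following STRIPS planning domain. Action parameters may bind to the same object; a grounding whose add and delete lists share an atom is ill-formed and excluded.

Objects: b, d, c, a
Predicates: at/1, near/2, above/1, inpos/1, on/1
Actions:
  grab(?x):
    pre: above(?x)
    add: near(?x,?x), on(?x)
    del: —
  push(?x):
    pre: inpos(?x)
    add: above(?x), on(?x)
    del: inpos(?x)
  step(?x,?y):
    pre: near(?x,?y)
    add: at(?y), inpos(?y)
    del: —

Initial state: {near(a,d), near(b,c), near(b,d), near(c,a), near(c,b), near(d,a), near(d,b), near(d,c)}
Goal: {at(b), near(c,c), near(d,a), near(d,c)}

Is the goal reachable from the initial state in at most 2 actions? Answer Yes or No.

1. step(b,c)  →  {at(c), inpos(c), near(a,d), near(b,c), near(b,d), near(c,a), near(c,b), near(d,a), near(d,b), near(d,c)}
2. push(c)  →  {above(c), at(c), near(a,d), near(b,c), near(b,d), near(c,a), near(c,b), near(d,a), near(d,b), near(d,c), on(c)}
3. grab(c)  →  {above(c), at(c), near(a,d), near(b,c), near(b,d), near(c,a), near(c,b), near(c,c), near(d,a), near(d,b), near(d,c), on(c)}
4. step(d,b)  →  {above(c), at(b), at(c), inpos(b), near(a,d), near(b,c), near(b,d), near(c,a), near(c,b), near(c,c), near(d,a), near(d,b), near(d,c), on(c)}
optimal plan length = 4; 4 > 2

No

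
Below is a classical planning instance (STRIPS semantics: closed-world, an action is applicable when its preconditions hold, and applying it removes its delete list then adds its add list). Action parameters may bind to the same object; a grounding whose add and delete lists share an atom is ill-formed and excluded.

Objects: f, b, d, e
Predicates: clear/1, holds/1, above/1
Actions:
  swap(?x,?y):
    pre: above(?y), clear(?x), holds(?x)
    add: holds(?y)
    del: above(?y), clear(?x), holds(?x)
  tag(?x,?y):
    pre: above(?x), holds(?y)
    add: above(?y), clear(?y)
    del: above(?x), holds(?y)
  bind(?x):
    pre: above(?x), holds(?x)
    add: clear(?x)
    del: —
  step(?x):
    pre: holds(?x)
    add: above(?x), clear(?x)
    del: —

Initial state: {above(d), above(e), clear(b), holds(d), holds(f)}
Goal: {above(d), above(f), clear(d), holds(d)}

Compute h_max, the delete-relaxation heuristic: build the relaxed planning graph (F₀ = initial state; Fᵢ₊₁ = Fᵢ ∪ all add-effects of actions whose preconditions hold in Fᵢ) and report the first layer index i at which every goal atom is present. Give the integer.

F0 = init (5 atoms)
F1 = F0 ∪ {above(f), clear(d), clear(f)}  (8 atoms)
goal ⊆ F1  ⇒  h_max = 1

1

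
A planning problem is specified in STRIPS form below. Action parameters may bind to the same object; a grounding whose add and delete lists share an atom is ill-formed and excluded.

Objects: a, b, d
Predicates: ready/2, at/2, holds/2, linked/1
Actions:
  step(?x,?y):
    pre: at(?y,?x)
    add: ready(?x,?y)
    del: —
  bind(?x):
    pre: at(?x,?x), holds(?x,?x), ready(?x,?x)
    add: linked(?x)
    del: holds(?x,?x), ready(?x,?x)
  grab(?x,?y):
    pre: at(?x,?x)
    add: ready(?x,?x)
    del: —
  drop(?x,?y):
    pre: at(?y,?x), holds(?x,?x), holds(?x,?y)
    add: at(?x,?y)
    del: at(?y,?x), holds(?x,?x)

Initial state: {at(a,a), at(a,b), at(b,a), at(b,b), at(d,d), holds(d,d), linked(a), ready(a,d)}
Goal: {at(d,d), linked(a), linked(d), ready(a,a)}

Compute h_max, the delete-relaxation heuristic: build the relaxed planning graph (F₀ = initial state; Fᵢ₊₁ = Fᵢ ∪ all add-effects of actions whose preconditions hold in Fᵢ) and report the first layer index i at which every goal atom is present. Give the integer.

2

F0 = init (8 atoms)
F1 = F0 ∪ {ready(a,a), ready(a,b), ready(b,a), ready(b,b), ready(d,d)}  (13 atoms)
F2 = F1 ∪ {linked(d)}  (14 atoms)
goal ⊆ F2  ⇒  h_max = 2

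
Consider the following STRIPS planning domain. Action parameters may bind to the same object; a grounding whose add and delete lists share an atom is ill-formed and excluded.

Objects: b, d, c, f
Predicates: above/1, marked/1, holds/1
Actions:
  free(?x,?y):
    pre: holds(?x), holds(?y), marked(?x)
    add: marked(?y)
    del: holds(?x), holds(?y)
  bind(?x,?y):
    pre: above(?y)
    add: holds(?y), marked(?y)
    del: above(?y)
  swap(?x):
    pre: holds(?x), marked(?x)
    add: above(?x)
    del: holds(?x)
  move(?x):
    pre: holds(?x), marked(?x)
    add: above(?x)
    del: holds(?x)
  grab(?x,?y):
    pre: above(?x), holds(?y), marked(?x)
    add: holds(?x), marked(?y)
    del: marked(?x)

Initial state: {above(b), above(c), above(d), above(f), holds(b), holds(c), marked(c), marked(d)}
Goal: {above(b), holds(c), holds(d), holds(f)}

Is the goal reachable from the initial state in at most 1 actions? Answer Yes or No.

No

1. bind(b,d)  →  {above(b), above(c), above(f), holds(b), holds(c), holds(d), marked(c), marked(d)}
2. bind(b,f)  →  {above(b), above(c), holds(b), holds(c), holds(d), holds(f), marked(c), marked(d), marked(f)}
optimal plan length = 2; 2 > 1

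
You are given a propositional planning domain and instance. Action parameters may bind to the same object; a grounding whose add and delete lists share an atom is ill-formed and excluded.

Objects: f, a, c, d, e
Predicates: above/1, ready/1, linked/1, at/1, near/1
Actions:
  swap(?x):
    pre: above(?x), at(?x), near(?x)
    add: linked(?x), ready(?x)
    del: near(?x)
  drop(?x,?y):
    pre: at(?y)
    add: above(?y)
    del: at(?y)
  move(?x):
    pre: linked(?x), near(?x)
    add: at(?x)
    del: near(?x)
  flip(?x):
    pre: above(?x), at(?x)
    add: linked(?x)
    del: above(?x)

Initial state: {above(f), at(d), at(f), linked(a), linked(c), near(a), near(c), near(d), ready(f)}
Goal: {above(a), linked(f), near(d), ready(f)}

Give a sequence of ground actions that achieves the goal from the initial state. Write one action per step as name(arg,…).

1. move(a)  →  {above(f), at(a), at(d), at(f), linked(a), linked(c), near(c), near(d), ready(f)}
2. drop(f,a)  →  {above(a), above(f), at(d), at(f), linked(a), linked(c), near(c), near(d), ready(f)}
3. flip(f)  →  {above(a), at(d), at(f), linked(a), linked(c), linked(f), near(c), near(d), ready(f)}

move(a); drop(f,a); flip(f)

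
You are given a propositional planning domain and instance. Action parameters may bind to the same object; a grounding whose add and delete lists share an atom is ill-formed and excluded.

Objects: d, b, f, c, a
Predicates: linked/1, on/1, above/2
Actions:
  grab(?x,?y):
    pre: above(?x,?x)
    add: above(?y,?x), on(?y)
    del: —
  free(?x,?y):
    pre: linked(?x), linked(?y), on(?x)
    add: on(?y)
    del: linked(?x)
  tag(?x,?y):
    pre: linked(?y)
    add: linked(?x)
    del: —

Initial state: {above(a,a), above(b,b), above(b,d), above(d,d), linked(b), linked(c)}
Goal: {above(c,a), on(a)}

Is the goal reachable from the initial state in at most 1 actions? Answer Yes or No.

1. grab(d,a)  →  {above(a,a), above(a,d), above(b,b), above(b,d), above(d,d), linked(b), linked(c), on(a)}
2. grab(a,c)  →  {above(a,a), above(a,d), above(b,b), above(b,d), above(c,a), above(d,d), linked(b), linked(c), on(a), on(c)}
optimal plan length = 2; 2 > 1

No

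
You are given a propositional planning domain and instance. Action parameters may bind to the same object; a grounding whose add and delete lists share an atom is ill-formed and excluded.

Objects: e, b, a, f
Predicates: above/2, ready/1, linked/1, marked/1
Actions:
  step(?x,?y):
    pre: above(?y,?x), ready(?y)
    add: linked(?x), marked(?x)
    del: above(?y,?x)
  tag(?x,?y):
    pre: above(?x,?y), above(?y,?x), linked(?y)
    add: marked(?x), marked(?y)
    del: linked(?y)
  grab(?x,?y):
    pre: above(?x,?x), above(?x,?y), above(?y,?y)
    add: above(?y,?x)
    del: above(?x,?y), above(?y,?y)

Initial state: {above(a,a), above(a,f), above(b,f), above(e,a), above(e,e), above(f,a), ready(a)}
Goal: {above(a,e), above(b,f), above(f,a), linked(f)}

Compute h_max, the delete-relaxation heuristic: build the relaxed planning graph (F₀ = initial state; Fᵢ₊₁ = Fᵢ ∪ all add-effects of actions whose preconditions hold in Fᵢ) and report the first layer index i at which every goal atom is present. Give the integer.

F0 = init (7 atoms)
F1 = F0 ∪ {above(a,e), linked(a), linked(f), marked(a), marked(f)}  (12 atoms)
goal ⊆ F1  ⇒  h_max = 1

1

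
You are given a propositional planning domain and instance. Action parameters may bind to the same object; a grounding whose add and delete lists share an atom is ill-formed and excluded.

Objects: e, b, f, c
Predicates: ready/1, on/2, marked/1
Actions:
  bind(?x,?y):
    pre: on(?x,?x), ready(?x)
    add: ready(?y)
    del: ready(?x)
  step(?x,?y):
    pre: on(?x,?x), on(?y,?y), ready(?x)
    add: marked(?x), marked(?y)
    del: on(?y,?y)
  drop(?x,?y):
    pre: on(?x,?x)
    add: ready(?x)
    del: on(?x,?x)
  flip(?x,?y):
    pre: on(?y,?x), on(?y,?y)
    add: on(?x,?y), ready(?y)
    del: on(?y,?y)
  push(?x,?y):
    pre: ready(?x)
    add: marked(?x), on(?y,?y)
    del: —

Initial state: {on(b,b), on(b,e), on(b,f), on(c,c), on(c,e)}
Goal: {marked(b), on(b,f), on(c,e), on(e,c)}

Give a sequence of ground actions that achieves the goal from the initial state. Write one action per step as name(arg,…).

1. drop(b,e)  →  {on(b,e), on(b,f), on(c,c), on(c,e), ready(b)}
2. flip(e,c)  →  {on(b,e), on(b,f), on(c,e), on(e,c), ready(b), ready(c)}
3. push(b,e)  →  {marked(b), on(b,e), on(b,f), on(c,e), on(e,c), on(e,e), ready(b), ready(c)}

drop(b,e); flip(e,c); push(b,e)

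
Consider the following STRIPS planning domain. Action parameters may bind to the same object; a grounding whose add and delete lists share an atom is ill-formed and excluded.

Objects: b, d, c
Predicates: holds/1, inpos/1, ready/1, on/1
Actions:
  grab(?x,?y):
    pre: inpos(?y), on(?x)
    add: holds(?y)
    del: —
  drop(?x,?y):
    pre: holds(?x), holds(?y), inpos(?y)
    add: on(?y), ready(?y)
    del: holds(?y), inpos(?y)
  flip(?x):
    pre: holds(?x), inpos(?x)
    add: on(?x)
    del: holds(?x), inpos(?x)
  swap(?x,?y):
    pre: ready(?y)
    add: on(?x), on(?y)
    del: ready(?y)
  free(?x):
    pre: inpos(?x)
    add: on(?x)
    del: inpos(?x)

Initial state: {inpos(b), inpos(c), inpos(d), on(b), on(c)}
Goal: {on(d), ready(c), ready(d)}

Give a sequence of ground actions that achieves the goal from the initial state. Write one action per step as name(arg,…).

grab(b,d); grab(b,c); drop(d,d); drop(c,c)

1. grab(b,d)  →  {holds(d), inpos(b), inpos(c), inpos(d), on(b), on(c)}
2. grab(b,c)  →  {holds(c), holds(d), inpos(b), inpos(c), inpos(d), on(b), on(c)}
3. drop(d,d)  →  {holds(c), inpos(b), inpos(c), on(b), on(c), on(d), ready(d)}
4. drop(c,c)  →  {inpos(b), on(b), on(c), on(d), ready(c), ready(d)}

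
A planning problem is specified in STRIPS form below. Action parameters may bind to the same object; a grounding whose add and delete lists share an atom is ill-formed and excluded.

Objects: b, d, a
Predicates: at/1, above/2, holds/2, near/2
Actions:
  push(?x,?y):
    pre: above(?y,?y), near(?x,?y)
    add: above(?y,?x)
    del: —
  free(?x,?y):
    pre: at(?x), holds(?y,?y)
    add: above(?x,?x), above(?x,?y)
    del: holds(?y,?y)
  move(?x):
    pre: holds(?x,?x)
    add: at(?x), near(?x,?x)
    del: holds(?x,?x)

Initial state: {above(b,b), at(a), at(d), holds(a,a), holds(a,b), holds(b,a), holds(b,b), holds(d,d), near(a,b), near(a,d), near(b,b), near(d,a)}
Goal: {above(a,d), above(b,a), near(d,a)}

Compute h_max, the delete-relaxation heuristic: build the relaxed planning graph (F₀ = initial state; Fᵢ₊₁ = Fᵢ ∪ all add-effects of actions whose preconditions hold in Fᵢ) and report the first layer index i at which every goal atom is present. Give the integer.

F0 = init (12 atoms)
F1 = F0 ∪ {above(a,a), above(a,b), above(a,d), above(b,a), above(d,a), above(d,b), above(d,d), at(b), near(a,a), near(d,d)}  (22 atoms)
goal ⊆ F1  ⇒  h_max = 1

1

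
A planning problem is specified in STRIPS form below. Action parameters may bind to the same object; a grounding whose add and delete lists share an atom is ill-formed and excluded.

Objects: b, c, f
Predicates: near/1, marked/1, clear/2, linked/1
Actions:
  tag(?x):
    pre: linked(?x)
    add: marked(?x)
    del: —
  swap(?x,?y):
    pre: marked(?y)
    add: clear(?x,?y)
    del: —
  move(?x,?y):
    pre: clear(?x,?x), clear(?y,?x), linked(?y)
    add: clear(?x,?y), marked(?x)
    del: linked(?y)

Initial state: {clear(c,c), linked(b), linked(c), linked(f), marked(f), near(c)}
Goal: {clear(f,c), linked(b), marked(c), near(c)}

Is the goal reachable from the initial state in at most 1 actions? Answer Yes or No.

1. tag(c)  →  {clear(c,c), linked(b), linked(c), linked(f), marked(c), marked(f), near(c)}
2. swap(f,c)  →  {clear(c,c), clear(f,c), linked(b), linked(c), linked(f), marked(c), marked(f), near(c)}
optimal plan length = 2; 2 > 1

No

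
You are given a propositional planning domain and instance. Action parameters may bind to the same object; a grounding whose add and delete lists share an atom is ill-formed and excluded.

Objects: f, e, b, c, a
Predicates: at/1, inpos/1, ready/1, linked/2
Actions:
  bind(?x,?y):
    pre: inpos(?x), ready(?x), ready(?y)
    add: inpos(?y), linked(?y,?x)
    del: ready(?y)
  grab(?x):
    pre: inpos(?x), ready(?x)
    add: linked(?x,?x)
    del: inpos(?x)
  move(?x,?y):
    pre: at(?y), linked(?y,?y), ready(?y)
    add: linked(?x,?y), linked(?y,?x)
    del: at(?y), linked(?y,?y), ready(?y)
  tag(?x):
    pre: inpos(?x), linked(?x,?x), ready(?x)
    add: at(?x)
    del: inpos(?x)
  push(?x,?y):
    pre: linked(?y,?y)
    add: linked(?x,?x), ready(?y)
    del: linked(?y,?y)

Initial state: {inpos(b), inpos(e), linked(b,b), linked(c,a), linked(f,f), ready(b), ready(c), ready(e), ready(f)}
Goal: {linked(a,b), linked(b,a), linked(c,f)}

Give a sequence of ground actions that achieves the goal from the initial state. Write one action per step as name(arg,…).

bind(e,f); tag(b); move(a,b); push(e,f); bind(f,c)

1. bind(e,f)  →  {inpos(b), inpos(e), inpos(f), linked(b,b), linked(c,a), linked(f,e), linked(f,f), ready(b), ready(c), ready(e)}
2. tag(b)  →  {at(b), inpos(e), inpos(f), linked(b,b), linked(c,a), linked(f,e), linked(f,f), ready(b), ready(c), ready(e)}
3. move(a,b)  →  {inpos(e), inpos(f), linked(a,b), linked(b,a), linked(c,a), linked(f,e), linked(f,f), ready(c), ready(e)}
4. push(e,f)  →  {inpos(e), inpos(f), linked(a,b), linked(b,a), linked(c,a), linked(e,e), linked(f,e), ready(c), ready(e), ready(f)}
5. bind(f,c)  →  {inpos(c), inpos(e), inpos(f), linked(a,b), linked(b,a), linked(c,a), linked(c,f), linked(e,e), linked(f,e), ready(e), ready(f)}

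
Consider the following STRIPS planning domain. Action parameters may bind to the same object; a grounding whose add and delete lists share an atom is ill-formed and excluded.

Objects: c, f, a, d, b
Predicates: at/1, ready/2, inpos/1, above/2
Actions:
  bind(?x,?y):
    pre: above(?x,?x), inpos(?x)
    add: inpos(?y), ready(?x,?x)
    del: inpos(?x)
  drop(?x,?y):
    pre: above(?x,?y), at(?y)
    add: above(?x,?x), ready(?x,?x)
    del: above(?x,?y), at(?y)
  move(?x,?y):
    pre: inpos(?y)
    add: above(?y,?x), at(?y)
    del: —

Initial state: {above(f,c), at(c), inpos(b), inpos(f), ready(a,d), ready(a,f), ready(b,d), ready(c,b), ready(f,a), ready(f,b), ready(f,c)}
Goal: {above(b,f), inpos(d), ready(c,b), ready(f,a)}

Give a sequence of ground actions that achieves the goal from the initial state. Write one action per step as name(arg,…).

drop(f,c); bind(f,d); move(f,b)

1. drop(f,c)  →  {above(f,f), inpos(b), inpos(f), ready(a,d), ready(a,f), ready(b,d), ready(c,b), ready(f,a), ready(f,b), ready(f,c), ready(f,f)}
2. bind(f,d)  →  {above(f,f), inpos(b), inpos(d), ready(a,d), ready(a,f), ready(b,d), ready(c,b), ready(f,a), ready(f,b), ready(f,c), ready(f,f)}
3. move(f,b)  →  {above(b,f), above(f,f), at(b), inpos(b), inpos(d), ready(a,d), ready(a,f), ready(b,d), ready(c,b), ready(f,a), ready(f,b), ready(f,c), ready(f,f)}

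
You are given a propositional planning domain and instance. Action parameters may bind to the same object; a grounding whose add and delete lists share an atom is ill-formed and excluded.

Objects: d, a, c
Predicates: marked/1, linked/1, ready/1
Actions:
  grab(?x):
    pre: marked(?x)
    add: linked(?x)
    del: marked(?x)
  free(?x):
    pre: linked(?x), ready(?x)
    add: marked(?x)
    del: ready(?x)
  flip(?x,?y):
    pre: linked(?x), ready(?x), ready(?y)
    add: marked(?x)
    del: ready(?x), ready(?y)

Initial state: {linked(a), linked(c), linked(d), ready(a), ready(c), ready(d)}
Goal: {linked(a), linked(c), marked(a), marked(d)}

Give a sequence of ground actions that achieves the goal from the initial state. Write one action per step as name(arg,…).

1. free(d)  →  {linked(a), linked(c), linked(d), marked(d), ready(a), ready(c)}
2. free(a)  →  {linked(a), linked(c), linked(d), marked(a), marked(d), ready(c)}

free(d); free(a)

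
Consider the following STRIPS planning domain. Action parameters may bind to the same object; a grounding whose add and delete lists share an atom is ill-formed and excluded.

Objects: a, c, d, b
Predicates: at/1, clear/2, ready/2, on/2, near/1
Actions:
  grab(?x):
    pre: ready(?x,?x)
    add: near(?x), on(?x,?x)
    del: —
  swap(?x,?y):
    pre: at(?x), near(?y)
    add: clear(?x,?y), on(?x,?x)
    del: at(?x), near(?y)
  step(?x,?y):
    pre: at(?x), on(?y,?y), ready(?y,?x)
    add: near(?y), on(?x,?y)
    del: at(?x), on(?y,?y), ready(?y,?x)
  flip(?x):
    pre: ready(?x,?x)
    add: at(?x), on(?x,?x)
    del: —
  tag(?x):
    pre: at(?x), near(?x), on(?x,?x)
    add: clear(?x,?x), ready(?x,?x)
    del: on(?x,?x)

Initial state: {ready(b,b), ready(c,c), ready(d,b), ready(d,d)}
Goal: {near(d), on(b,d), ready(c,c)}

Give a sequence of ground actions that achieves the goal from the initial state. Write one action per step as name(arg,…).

grab(d); flip(b); step(b,d)

1. grab(d)  →  {near(d), on(d,d), ready(b,b), ready(c,c), ready(d,b), ready(d,d)}
2. flip(b)  →  {at(b), near(d), on(b,b), on(d,d), ready(b,b), ready(c,c), ready(d,b), ready(d,d)}
3. step(b,d)  →  {near(d), on(b,b), on(b,d), ready(b,b), ready(c,c), ready(d,d)}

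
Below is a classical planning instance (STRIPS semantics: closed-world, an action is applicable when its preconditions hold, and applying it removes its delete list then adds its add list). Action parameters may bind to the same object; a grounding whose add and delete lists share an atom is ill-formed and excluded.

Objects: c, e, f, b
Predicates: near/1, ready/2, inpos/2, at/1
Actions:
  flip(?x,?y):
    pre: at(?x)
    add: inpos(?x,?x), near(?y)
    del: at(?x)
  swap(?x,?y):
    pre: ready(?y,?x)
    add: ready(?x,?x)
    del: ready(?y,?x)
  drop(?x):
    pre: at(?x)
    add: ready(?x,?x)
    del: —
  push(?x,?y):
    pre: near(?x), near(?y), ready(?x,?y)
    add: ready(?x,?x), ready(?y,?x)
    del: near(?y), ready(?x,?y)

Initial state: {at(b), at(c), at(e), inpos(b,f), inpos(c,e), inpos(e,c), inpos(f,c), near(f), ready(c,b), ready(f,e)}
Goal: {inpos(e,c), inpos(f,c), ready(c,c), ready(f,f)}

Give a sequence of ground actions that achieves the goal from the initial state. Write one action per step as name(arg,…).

flip(e,e); drop(c); push(f,e)

1. flip(e,e)  →  {at(b), at(c), inpos(b,f), inpos(c,e), inpos(e,c), inpos(e,e), inpos(f,c), near(e), near(f), ready(c,b), ready(f,e)}
2. drop(c)  →  {at(b), at(c), inpos(b,f), inpos(c,e), inpos(e,c), inpos(e,e), inpos(f,c), near(e), near(f), ready(c,b), ready(c,c), ready(f,e)}
3. push(f,e)  →  {at(b), at(c), inpos(b,f), inpos(c,e), inpos(e,c), inpos(e,e), inpos(f,c), near(f), ready(c,b), ready(c,c), ready(e,f), ready(f,f)}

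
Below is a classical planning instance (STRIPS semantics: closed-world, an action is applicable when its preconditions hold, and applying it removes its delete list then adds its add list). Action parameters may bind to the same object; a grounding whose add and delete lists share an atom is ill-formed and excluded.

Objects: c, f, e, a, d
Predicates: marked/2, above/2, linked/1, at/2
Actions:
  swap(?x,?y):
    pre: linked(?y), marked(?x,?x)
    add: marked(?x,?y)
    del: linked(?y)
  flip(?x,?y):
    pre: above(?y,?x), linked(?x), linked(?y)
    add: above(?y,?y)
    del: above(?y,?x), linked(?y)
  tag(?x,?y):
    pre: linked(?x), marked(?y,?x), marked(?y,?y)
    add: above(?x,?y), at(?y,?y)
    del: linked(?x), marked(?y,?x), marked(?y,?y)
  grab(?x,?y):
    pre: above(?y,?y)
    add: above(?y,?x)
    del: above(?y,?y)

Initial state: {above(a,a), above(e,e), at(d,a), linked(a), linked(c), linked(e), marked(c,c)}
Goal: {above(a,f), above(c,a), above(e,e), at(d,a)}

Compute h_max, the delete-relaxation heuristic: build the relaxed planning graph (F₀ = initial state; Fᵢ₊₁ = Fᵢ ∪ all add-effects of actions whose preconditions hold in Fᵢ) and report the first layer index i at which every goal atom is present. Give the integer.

F0 = init (7 atoms)
F1 = F0 ∪ {above(a,c), above(a,d), above(a,e), above(a,f), above(c,c), above(e,a), above(e,c), above(e,d), above(e,f), at(c,c), marked(c,a), marked(c,e)}  (19 atoms)
F2 = F1 ∪ {above(c,a), above(c,d), above(c,e), above(c,f)}  (23 atoms)
goal ⊆ F2  ⇒  h_max = 2

2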